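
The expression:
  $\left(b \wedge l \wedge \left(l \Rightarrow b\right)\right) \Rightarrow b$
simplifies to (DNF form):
$\text{True}$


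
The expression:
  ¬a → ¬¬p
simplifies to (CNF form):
a ∨ p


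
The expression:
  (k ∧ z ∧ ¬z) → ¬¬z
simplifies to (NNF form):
True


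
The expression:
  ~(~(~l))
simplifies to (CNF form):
~l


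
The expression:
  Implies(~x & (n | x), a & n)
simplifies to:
a | x | ~n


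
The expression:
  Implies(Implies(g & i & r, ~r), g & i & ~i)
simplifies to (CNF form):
g & i & r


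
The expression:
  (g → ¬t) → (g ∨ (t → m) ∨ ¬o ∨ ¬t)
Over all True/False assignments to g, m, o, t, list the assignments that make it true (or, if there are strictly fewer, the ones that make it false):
is false only for:
  g=False, m=False, o=True, t=True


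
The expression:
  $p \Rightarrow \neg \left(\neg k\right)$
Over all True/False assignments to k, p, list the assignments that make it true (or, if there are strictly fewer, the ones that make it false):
is false only for:
  k=False, p=True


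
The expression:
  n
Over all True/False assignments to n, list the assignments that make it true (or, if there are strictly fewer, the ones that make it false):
is true only for:
  n=True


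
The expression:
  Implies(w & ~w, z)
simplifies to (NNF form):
True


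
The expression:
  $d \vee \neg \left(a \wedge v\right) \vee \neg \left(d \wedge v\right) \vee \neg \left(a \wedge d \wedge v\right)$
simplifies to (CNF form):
$\text{True}$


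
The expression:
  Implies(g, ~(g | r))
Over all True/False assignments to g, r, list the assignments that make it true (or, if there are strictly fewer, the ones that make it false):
is true only for:
  g=False, r=False;
  g=False, r=True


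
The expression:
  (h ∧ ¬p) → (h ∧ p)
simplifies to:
p ∨ ¬h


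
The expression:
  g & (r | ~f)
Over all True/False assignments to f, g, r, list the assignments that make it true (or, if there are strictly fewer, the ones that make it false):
is true only for:
  f=False, g=True, r=False;
  f=False, g=True, r=True;
  f=True, g=True, r=True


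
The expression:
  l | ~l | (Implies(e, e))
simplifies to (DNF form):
True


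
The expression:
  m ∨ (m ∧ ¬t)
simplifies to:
m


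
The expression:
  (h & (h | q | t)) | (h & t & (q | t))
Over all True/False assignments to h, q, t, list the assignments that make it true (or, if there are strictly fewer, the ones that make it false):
is true only for:
  h=True, q=False, t=False;
  h=True, q=False, t=True;
  h=True, q=True, t=False;
  h=True, q=True, t=True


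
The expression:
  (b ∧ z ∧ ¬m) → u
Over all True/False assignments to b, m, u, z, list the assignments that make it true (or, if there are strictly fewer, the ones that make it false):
is false only for:
  b=True, m=False, u=False, z=True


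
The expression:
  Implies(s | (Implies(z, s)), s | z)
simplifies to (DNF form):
s | z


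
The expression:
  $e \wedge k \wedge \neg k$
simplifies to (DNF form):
$\text{False}$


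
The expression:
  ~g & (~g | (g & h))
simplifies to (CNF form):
~g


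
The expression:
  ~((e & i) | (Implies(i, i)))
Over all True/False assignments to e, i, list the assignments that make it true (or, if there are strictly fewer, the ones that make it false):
is never true.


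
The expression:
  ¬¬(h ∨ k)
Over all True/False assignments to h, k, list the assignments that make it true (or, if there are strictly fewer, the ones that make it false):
is false only for:
  h=False, k=False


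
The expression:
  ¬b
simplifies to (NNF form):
¬b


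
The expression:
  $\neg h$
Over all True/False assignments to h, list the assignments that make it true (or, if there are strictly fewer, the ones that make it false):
is true only for:
  h=False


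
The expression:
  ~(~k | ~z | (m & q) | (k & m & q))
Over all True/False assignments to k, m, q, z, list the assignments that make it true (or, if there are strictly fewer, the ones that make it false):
is true only for:
  k=True, m=False, q=False, z=True;
  k=True, m=False, q=True, z=True;
  k=True, m=True, q=False, z=True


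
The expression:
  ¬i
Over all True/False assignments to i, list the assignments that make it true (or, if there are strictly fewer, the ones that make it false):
is true only for:
  i=False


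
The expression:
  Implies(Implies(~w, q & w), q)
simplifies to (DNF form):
q | ~w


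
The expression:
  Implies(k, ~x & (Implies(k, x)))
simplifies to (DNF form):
~k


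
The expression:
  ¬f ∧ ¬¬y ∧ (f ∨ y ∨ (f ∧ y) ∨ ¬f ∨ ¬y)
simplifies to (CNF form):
y ∧ ¬f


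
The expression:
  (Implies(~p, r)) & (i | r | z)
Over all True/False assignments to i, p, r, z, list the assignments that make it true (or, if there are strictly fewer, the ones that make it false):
is false only for:
  i=False, p=False, r=False, z=False;
  i=False, p=False, r=False, z=True;
  i=False, p=True, r=False, z=False;
  i=True, p=False, r=False, z=False;
  i=True, p=False, r=False, z=True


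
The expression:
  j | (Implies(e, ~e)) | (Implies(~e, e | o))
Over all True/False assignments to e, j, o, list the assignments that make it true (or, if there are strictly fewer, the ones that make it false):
is always true.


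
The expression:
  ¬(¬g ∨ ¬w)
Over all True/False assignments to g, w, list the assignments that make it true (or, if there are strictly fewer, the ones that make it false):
is true only for:
  g=True, w=True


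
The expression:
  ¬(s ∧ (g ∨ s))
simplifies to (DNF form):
¬s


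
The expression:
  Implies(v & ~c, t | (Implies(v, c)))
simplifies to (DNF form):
c | t | ~v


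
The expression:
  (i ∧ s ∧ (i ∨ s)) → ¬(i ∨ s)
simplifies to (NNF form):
¬i ∨ ¬s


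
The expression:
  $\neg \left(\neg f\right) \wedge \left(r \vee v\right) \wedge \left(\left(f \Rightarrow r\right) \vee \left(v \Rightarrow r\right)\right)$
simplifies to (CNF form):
$f \wedge r$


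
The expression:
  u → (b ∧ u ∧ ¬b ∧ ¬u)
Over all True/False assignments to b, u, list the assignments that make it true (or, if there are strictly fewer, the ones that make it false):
is true only for:
  b=False, u=False;
  b=True, u=False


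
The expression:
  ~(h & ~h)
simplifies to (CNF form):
True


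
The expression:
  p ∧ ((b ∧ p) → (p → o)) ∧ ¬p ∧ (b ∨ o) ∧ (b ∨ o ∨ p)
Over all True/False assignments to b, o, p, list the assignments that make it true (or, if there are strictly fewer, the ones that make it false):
is never true.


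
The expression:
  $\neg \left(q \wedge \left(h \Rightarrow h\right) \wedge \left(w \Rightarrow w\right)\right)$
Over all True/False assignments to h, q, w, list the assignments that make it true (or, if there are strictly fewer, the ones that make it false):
is true only for:
  h=False, q=False, w=False;
  h=False, q=False, w=True;
  h=True, q=False, w=False;
  h=True, q=False, w=True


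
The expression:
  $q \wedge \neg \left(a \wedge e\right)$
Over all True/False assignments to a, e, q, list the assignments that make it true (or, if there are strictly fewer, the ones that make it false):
is true only for:
  a=False, e=False, q=True;
  a=False, e=True, q=True;
  a=True, e=False, q=True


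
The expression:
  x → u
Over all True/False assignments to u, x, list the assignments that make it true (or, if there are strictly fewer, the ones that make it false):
is false only for:
  u=False, x=True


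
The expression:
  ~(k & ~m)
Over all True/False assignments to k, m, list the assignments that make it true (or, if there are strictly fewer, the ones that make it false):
is false only for:
  k=True, m=False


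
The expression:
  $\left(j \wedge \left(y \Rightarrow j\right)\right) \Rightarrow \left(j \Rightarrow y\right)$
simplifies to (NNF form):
$y \vee \neg j$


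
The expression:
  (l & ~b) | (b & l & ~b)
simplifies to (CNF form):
l & ~b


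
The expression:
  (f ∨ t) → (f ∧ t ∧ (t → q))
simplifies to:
(¬f ∧ ¬t) ∨ (f ∧ q ∧ t)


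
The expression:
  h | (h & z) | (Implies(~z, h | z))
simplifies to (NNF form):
h | z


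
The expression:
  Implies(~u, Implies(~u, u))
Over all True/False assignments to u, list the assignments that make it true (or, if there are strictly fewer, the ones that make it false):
is true only for:
  u=True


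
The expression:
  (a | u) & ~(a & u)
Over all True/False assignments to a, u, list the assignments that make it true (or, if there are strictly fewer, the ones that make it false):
is true only for:
  a=False, u=True;
  a=True, u=False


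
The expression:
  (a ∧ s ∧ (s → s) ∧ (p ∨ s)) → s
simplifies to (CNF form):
True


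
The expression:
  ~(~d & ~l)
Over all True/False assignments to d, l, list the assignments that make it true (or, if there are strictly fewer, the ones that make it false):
is false only for:
  d=False, l=False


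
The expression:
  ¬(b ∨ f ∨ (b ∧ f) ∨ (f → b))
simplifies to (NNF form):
False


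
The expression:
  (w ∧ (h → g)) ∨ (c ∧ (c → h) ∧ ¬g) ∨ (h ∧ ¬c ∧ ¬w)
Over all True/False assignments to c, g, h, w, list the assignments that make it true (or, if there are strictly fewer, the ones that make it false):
is false only for:
  c=False, g=False, h=False, w=False;
  c=False, g=False, h=True, w=True;
  c=False, g=True, h=False, w=False;
  c=True, g=False, h=False, w=False;
  c=True, g=True, h=False, w=False;
  c=True, g=True, h=True, w=False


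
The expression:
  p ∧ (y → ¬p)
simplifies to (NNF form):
p ∧ ¬y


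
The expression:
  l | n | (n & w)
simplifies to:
l | n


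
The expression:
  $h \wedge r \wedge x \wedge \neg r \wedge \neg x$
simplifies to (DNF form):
$\text{False}$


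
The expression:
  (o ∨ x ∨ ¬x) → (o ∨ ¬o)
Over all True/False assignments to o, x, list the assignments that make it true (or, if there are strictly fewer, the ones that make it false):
is always true.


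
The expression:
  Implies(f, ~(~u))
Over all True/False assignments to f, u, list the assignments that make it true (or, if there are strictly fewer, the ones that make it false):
is false only for:
  f=True, u=False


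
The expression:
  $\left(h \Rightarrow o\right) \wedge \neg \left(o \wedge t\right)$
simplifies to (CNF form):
$\left(o \vee \neg h\right) \wedge \left(\neg o \vee \neg t\right)$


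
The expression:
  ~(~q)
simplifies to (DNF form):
q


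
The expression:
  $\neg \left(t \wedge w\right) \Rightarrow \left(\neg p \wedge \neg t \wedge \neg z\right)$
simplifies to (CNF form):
$\left(t \vee \neg p\right) \wedge \left(t \vee \neg z\right) \wedge \left(w \vee \neg t\right)$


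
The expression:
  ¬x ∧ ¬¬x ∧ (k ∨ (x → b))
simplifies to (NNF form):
False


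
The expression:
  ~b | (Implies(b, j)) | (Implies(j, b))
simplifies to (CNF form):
True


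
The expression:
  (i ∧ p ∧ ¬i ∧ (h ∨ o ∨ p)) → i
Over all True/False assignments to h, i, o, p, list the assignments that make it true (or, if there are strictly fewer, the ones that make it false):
is always true.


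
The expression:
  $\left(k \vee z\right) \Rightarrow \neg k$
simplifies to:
$\neg k$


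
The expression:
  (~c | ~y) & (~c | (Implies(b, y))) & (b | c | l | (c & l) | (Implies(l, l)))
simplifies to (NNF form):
~c | (~b & ~y)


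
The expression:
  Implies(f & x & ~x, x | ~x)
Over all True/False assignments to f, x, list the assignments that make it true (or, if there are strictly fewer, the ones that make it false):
is always true.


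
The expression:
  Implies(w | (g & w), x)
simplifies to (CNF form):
x | ~w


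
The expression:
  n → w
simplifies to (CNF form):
w ∨ ¬n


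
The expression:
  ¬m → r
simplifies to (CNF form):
m ∨ r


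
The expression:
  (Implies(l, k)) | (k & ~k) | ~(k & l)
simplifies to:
True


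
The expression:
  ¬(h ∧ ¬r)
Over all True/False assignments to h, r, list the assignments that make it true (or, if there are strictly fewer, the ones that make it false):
is false only for:
  h=True, r=False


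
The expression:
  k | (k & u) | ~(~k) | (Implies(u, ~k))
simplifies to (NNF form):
True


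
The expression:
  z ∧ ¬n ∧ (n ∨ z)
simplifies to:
z ∧ ¬n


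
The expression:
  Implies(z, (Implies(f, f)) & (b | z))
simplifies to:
True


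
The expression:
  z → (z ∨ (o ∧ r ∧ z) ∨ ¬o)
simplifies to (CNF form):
True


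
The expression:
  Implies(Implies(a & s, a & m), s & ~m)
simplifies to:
s & ~m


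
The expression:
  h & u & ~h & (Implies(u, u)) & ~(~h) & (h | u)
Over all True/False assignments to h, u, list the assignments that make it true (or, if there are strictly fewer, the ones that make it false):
is never true.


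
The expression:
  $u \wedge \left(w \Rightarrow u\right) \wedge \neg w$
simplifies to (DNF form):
$u \wedge \neg w$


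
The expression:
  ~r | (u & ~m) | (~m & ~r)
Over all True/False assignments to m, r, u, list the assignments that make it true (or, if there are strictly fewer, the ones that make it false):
is false only for:
  m=False, r=True, u=False;
  m=True, r=True, u=False;
  m=True, r=True, u=True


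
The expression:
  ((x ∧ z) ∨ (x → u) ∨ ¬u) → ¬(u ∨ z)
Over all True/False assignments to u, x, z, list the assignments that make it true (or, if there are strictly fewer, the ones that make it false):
is true only for:
  u=False, x=False, z=False;
  u=False, x=True, z=False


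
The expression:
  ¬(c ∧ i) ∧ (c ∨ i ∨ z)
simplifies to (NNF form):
(¬c ∨ ¬i) ∧ (c ∨ i ∨ z)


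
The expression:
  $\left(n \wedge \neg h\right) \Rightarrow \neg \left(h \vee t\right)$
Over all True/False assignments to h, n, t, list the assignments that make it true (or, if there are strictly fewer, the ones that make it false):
is false only for:
  h=False, n=True, t=True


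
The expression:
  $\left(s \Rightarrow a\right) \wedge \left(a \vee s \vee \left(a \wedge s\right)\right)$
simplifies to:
$a$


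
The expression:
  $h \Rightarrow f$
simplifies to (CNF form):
$f \vee \neg h$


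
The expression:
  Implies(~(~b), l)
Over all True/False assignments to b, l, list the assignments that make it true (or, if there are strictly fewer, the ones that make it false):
is false only for:
  b=True, l=False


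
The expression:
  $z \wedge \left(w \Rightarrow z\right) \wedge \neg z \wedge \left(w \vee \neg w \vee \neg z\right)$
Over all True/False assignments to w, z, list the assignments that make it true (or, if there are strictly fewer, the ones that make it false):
is never true.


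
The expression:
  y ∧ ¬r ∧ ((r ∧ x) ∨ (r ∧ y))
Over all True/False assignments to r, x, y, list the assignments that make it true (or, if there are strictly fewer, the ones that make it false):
is never true.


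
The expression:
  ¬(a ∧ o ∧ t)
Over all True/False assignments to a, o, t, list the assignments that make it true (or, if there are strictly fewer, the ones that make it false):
is false only for:
  a=True, o=True, t=True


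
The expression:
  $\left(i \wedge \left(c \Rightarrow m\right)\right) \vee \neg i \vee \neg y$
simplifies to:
$m \vee \neg c \vee \neg i \vee \neg y$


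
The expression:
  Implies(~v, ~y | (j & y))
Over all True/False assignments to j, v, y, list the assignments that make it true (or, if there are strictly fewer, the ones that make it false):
is false only for:
  j=False, v=False, y=True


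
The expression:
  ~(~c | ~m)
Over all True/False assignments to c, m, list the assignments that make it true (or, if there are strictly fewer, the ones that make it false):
is true only for:
  c=True, m=True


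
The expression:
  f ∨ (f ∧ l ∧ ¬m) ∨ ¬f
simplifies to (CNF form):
True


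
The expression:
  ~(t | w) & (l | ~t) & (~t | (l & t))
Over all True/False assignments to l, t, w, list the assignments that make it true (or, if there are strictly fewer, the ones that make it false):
is true only for:
  l=False, t=False, w=False;
  l=True, t=False, w=False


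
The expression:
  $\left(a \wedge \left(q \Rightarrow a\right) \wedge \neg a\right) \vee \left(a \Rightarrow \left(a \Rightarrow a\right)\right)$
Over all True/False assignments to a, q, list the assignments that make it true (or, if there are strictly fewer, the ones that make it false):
is always true.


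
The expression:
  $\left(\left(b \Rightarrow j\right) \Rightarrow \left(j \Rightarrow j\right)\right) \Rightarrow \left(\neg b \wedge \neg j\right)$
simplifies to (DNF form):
$\neg b \wedge \neg j$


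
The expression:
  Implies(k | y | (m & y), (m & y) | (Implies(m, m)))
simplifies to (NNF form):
True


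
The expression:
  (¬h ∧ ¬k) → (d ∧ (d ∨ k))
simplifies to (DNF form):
d ∨ h ∨ k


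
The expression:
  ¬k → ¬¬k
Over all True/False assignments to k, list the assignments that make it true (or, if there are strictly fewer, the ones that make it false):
is true only for:
  k=True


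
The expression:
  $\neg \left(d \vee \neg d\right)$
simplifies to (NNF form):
$\text{False}$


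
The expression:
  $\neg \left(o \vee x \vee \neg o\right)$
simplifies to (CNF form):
$\text{False}$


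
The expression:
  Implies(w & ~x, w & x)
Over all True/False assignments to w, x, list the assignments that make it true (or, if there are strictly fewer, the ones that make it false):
is false only for:
  w=True, x=False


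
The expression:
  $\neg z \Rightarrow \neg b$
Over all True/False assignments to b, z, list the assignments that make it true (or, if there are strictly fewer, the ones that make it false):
is false only for:
  b=True, z=False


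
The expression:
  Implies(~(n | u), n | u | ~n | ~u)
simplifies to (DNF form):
True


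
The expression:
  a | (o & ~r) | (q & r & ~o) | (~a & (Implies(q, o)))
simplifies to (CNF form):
a | o | r | ~q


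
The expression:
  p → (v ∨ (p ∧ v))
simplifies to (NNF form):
v ∨ ¬p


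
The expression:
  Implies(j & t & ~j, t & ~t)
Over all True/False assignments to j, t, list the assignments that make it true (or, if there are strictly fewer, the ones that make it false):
is always true.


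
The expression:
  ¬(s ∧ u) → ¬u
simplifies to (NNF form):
s ∨ ¬u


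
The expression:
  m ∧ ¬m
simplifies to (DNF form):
False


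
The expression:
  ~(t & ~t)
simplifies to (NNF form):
True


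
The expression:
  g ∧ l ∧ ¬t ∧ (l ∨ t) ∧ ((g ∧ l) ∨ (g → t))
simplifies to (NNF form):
g ∧ l ∧ ¬t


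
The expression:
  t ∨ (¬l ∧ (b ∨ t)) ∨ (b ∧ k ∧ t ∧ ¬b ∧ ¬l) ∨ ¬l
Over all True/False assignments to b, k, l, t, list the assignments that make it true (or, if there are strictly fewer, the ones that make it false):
is false only for:
  b=False, k=False, l=True, t=False;
  b=False, k=True, l=True, t=False;
  b=True, k=False, l=True, t=False;
  b=True, k=True, l=True, t=False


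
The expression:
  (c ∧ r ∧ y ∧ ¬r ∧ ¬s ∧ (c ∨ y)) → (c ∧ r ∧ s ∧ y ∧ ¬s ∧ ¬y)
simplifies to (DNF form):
True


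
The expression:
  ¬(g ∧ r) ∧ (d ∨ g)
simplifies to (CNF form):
(d ∨ g) ∧ (¬g ∨ ¬r)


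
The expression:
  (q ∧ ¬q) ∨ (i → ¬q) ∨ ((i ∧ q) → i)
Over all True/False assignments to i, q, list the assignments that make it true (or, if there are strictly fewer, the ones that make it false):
is always true.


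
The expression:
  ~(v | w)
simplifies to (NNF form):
~v & ~w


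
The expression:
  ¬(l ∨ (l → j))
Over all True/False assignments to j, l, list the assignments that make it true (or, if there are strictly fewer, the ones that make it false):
is never true.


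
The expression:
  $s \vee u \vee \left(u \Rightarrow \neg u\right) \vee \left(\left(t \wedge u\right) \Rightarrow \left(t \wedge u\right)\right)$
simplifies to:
$\text{True}$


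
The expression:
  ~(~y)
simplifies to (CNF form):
y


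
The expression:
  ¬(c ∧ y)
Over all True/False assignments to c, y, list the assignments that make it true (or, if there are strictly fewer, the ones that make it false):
is false only for:
  c=True, y=True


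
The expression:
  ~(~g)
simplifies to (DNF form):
g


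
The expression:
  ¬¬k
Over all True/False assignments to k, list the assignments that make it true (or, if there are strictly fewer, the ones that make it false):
is true only for:
  k=True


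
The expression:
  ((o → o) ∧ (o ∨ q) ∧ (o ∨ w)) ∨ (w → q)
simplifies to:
o ∨ q ∨ ¬w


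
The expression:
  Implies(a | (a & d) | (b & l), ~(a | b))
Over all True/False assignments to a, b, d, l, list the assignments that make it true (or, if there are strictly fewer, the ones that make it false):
is true only for:
  a=False, b=False, d=False, l=False;
  a=False, b=False, d=False, l=True;
  a=False, b=False, d=True, l=False;
  a=False, b=False, d=True, l=True;
  a=False, b=True, d=False, l=False;
  a=False, b=True, d=True, l=False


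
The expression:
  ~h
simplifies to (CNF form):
~h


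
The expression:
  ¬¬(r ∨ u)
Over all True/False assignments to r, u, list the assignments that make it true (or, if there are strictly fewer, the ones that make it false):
is false only for:
  r=False, u=False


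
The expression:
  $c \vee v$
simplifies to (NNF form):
$c \vee v$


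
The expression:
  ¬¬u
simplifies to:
u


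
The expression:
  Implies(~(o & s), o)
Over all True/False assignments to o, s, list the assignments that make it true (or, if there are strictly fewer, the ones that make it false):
is true only for:
  o=True, s=False;
  o=True, s=True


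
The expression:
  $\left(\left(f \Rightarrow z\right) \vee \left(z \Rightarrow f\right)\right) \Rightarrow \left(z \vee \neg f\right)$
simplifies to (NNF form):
$z \vee \neg f$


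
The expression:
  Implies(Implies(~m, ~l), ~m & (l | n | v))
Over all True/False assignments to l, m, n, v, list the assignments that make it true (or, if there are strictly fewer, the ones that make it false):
is true only for:
  l=False, m=False, n=False, v=True;
  l=False, m=False, n=True, v=False;
  l=False, m=False, n=True, v=True;
  l=True, m=False, n=False, v=False;
  l=True, m=False, n=False, v=True;
  l=True, m=False, n=True, v=False;
  l=True, m=False, n=True, v=True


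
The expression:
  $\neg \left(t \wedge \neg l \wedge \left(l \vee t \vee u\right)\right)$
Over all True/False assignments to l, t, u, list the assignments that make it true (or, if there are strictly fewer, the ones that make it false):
is false only for:
  l=False, t=True, u=False;
  l=False, t=True, u=True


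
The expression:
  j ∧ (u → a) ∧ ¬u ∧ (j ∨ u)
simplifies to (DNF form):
j ∧ ¬u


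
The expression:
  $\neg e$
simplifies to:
$\neg e$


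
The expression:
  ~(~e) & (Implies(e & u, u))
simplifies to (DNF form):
e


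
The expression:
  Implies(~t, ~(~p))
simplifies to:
p | t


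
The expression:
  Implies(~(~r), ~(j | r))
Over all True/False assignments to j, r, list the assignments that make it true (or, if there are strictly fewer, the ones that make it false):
is true only for:
  j=False, r=False;
  j=True, r=False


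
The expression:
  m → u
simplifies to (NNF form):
u ∨ ¬m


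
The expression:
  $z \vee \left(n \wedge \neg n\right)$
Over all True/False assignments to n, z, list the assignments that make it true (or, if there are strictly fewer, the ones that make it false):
is true only for:
  n=False, z=True;
  n=True, z=True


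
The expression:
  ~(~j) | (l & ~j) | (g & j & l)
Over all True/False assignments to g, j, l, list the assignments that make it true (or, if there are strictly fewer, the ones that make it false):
is false only for:
  g=False, j=False, l=False;
  g=True, j=False, l=False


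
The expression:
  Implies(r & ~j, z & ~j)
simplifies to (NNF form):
j | z | ~r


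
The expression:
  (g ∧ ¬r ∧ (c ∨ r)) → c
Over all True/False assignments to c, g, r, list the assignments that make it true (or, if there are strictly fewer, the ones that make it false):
is always true.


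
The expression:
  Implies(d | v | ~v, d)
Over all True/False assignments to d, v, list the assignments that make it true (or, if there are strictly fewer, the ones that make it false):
is true only for:
  d=True, v=False;
  d=True, v=True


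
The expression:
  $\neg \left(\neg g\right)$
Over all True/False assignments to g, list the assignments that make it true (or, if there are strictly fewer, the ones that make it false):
is true only for:
  g=True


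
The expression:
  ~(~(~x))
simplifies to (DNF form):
~x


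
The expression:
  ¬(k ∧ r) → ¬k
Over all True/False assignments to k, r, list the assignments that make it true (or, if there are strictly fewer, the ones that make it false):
is false only for:
  k=True, r=False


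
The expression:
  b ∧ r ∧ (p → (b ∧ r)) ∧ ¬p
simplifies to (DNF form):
b ∧ r ∧ ¬p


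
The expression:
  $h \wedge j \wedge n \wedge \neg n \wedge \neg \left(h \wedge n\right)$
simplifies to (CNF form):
$\text{False}$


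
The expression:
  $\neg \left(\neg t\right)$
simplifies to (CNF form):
$t$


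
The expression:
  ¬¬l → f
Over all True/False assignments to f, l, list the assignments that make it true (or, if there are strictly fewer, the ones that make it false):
is false only for:
  f=False, l=True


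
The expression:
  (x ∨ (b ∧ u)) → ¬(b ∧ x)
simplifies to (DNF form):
¬b ∨ ¬x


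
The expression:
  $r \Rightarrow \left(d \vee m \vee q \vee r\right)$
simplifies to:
$\text{True}$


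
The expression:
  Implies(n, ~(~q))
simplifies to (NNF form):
q | ~n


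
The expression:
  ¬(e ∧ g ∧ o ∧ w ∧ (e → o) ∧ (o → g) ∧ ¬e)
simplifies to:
True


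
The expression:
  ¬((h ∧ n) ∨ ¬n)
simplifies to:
n ∧ ¬h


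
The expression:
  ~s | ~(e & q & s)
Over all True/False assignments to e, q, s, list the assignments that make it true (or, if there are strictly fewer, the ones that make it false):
is false only for:
  e=True, q=True, s=True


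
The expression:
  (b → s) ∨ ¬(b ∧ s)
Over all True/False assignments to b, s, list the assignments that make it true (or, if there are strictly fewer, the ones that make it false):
is always true.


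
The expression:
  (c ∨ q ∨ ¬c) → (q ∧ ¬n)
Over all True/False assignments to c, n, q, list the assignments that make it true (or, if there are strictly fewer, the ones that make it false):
is true only for:
  c=False, n=False, q=True;
  c=True, n=False, q=True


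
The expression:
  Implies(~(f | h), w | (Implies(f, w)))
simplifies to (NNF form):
True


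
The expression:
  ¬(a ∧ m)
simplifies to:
¬a ∨ ¬m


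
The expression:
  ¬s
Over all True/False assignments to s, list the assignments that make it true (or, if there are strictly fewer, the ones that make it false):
is true only for:
  s=False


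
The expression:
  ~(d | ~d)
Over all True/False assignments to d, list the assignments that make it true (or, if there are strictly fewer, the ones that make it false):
is never true.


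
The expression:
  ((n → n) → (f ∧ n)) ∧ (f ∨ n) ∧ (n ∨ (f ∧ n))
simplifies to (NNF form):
f ∧ n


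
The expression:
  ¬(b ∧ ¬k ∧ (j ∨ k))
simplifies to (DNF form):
k ∨ ¬b ∨ ¬j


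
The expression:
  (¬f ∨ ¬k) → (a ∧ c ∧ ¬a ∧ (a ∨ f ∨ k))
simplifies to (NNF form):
f ∧ k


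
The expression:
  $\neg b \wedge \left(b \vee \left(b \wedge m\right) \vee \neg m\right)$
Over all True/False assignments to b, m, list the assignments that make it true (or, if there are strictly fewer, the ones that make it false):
is true only for:
  b=False, m=False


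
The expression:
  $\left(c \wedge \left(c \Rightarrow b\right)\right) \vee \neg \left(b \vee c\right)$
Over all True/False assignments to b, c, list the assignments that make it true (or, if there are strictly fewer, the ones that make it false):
is true only for:
  b=False, c=False;
  b=True, c=True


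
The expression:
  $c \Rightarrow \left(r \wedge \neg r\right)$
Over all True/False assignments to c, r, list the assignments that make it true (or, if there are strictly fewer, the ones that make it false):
is true only for:
  c=False, r=False;
  c=False, r=True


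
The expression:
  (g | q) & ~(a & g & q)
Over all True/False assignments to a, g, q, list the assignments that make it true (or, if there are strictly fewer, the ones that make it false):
is false only for:
  a=False, g=False, q=False;
  a=True, g=False, q=False;
  a=True, g=True, q=True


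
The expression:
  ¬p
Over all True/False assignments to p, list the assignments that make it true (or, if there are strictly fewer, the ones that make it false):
is true only for:
  p=False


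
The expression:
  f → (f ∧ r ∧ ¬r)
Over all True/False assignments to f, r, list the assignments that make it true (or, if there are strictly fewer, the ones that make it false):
is true only for:
  f=False, r=False;
  f=False, r=True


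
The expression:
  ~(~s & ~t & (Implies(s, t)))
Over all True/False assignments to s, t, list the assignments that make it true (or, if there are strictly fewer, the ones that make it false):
is false only for:
  s=False, t=False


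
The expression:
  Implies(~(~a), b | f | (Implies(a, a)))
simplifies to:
True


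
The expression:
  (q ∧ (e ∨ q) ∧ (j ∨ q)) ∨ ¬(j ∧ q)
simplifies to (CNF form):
True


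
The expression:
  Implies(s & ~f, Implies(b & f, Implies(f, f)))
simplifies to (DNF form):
True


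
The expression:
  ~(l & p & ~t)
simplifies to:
t | ~l | ~p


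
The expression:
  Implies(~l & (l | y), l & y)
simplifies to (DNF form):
l | ~y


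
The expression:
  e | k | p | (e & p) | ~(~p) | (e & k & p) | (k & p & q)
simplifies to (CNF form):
e | k | p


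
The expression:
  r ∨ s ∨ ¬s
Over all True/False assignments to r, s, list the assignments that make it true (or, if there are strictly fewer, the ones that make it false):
is always true.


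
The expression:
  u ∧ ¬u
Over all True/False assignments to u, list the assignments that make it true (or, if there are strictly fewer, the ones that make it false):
is never true.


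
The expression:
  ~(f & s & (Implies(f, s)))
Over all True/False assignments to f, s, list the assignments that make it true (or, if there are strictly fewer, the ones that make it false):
is false only for:
  f=True, s=True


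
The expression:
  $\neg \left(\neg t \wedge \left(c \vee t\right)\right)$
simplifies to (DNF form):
$t \vee \neg c$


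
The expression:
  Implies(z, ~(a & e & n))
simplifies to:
~a | ~e | ~n | ~z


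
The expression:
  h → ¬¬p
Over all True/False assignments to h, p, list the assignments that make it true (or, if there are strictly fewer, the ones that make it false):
is false only for:
  h=True, p=False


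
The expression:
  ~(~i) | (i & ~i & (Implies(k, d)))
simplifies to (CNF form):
i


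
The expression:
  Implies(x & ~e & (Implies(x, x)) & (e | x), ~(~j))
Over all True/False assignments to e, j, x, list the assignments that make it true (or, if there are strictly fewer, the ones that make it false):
is false only for:
  e=False, j=False, x=True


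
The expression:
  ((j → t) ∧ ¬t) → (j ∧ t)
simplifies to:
j ∨ t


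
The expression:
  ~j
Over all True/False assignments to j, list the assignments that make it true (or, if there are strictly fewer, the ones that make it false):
is true only for:
  j=False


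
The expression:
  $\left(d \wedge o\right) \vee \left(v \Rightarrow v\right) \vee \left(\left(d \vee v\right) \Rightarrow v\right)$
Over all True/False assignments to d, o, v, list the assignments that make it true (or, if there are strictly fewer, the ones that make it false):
is always true.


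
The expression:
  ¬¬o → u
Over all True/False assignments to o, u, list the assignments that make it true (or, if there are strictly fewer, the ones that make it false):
is false only for:
  o=True, u=False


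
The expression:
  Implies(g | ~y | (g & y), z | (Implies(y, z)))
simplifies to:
z | ~g | ~y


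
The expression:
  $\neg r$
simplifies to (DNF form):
$\neg r$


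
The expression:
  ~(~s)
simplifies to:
s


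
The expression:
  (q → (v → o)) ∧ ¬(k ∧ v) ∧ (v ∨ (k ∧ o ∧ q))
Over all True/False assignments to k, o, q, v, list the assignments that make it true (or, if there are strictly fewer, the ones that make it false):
is true only for:
  k=False, o=False, q=False, v=True;
  k=False, o=True, q=False, v=True;
  k=False, o=True, q=True, v=True;
  k=True, o=True, q=True, v=False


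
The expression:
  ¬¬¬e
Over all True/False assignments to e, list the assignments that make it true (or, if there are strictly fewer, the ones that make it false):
is true only for:
  e=False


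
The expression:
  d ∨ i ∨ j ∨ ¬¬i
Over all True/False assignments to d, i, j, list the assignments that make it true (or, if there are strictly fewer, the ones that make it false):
is false only for:
  d=False, i=False, j=False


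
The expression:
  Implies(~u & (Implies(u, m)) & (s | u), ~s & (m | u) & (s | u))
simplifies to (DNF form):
u | ~s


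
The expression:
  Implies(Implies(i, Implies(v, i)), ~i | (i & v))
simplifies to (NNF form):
v | ~i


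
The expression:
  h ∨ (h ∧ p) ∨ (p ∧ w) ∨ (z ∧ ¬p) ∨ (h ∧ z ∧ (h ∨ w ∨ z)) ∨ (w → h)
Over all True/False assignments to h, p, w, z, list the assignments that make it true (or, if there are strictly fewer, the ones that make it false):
is false only for:
  h=False, p=False, w=True, z=False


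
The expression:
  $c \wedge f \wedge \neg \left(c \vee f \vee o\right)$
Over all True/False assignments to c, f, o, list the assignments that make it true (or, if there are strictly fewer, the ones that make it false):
is never true.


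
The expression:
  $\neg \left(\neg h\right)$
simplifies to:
$h$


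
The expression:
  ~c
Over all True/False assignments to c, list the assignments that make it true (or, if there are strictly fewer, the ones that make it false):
is true only for:
  c=False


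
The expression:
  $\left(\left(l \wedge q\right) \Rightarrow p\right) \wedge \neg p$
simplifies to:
$\neg p \wedge \left(\neg l \vee \neg q\right)$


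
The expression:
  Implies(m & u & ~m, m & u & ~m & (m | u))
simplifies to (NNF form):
True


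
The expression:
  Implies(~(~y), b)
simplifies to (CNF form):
b | ~y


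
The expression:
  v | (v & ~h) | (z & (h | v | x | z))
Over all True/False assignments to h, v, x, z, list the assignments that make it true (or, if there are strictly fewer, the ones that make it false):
is false only for:
  h=False, v=False, x=False, z=False;
  h=False, v=False, x=True, z=False;
  h=True, v=False, x=False, z=False;
  h=True, v=False, x=True, z=False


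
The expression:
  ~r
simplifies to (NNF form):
~r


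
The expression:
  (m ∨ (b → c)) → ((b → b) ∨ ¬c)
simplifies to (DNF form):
True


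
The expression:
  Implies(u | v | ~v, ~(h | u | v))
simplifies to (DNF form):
~h & ~u & ~v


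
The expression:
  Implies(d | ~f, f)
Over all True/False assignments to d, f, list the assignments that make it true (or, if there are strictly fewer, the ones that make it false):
is true only for:
  d=False, f=True;
  d=True, f=True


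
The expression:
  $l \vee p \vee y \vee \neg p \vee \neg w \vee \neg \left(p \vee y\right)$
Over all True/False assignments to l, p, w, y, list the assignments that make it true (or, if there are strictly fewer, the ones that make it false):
is always true.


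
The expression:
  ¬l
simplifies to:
¬l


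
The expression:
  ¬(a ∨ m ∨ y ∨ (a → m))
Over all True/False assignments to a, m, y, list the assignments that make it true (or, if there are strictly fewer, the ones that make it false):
is never true.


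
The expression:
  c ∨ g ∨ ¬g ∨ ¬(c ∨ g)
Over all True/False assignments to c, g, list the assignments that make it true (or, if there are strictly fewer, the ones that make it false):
is always true.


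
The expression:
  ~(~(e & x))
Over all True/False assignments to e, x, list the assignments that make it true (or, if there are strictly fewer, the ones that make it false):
is true only for:
  e=True, x=True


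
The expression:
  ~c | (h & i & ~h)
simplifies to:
~c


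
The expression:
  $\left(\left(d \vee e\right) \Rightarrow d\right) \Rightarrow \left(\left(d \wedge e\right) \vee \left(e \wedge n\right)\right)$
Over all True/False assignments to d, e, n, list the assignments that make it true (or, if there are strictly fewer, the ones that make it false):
is true only for:
  d=False, e=True, n=False;
  d=False, e=True, n=True;
  d=True, e=True, n=False;
  d=True, e=True, n=True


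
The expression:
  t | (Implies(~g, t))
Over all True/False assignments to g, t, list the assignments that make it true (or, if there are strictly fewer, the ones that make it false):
is false only for:
  g=False, t=False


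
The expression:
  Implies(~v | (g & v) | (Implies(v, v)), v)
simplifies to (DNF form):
v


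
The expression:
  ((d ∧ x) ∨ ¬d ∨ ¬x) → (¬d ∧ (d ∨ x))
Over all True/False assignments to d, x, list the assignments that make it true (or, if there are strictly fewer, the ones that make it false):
is true only for:
  d=False, x=True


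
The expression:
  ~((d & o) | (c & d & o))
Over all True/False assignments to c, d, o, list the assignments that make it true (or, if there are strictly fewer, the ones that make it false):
is false only for:
  c=False, d=True, o=True;
  c=True, d=True, o=True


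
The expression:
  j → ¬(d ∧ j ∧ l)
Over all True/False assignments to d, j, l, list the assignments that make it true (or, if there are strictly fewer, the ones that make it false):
is false only for:
  d=True, j=True, l=True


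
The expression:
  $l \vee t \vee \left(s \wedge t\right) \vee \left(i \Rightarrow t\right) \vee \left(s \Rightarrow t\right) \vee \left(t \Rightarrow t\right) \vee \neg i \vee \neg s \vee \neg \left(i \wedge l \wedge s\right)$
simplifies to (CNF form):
$\text{True}$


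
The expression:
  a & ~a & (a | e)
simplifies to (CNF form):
False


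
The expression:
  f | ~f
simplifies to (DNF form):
True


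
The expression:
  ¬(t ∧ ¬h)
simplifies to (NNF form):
h ∨ ¬t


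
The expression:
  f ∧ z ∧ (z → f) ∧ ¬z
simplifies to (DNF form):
False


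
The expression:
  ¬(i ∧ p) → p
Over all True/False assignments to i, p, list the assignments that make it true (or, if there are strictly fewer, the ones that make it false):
is true only for:
  i=False, p=True;
  i=True, p=True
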